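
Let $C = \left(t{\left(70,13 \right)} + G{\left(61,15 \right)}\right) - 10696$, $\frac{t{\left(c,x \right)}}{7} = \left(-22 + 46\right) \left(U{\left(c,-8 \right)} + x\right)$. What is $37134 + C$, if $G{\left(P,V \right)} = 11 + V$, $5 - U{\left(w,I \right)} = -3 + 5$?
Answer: $29152$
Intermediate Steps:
$U{\left(w,I \right)} = 3$ ($U{\left(w,I \right)} = 5 - \left(-3 + 5\right) = 5 - 2 = 3$)
$t{\left(c,x \right)} = 504 + 168 x$ ($t{\left(c,x \right)} = 7 \left(-22 + 46\right) \left(3 + x\right) = 7 \cdot 24 \left(3 + x\right) = 7 \left(72 + 24 x\right) = 504 + 168 x$)
$C = -7982$ ($C = \left(\left(504 + 168 \cdot 13\right) + \left(11 + 15\right)\right) - 10696 = \left(\left(504 + 2184\right) + 26\right) - 10696 = \left(2688 + 26\right) - 10696 = 2714 - 10696 = -7982$)
$37134 + C = 37134 - 7982 = 29152$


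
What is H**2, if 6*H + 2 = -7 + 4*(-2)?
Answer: 289/36 ≈ 8.0278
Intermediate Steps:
H = -17/6 (H = -1/3 + (-7 + 4*(-2))/6 = -1/3 + (-7 - 8)/6 = -1/3 + (1/6)*(-15) = -1/3 - 5/2 = -17/6 ≈ -2.8333)
H**2 = (-17/6)**2 = 289/36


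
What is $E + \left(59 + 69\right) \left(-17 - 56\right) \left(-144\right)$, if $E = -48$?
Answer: $1345488$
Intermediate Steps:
$E + \left(59 + 69\right) \left(-17 - 56\right) \left(-144\right) = -48 + \left(59 + 69\right) \left(-17 - 56\right) \left(-144\right) = -48 + 128 \left(-73\right) \left(-144\right) = -48 - -1345536 = -48 + 1345536 = 1345488$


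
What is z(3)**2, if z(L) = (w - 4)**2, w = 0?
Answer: 256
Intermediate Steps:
z(L) = 16 (z(L) = (0 - 4)**2 = (-4)**2 = 16)
z(3)**2 = 16**2 = 256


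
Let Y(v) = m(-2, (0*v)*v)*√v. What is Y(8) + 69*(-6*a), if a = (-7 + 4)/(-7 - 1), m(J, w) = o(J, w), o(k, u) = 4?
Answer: -621/4 + 8*√2 ≈ -143.94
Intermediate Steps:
m(J, w) = 4
a = 3/8 (a = -3/(-8) = -3*(-⅛) = 3/8 ≈ 0.37500)
Y(v) = 4*√v
Y(8) + 69*(-6*a) = 4*√8 + 69*(-6*3/8) = 4*(2*√2) + 69*(-9/4) = 8*√2 - 621/4 = -621/4 + 8*√2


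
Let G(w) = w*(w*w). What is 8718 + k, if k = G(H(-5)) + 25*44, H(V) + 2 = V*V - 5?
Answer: 15650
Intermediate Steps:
H(V) = -7 + V**2 (H(V) = -2 + (V*V - 5) = -2 + (V**2 - 5) = -2 + (-5 + V**2) = -7 + V**2)
G(w) = w**3 (G(w) = w*w**2 = w**3)
k = 6932 (k = (-7 + (-5)**2)**3 + 25*44 = (-7 + 25)**3 + 1100 = 18**3 + 1100 = 5832 + 1100 = 6932)
8718 + k = 8718 + 6932 = 15650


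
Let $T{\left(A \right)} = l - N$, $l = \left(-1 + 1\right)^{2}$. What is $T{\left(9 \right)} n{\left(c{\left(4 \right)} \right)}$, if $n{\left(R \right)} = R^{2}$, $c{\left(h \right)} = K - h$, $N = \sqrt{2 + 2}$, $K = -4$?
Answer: $-128$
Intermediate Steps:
$N = 2$ ($N = \sqrt{4} = 2$)
$l = 0$ ($l = 0^{2} = 0$)
$c{\left(h \right)} = -4 - h$
$T{\left(A \right)} = -2$ ($T{\left(A \right)} = 0 - 2 = -2$)
$T{\left(9 \right)} n{\left(c{\left(4 \right)} \right)} = - 2 \left(-4 - 4\right)^{2} = - 2 \left(-8\right)^{2} = \left(-2\right) 64 = -128$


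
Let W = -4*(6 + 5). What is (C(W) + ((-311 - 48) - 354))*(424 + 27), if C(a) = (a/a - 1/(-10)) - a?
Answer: -3012229/10 ≈ -3.0122e+5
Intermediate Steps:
W = -44 (W = -4*11 = -44)
C(a) = 11/10 - a (C(a) = (1 - 1*(-1/10)) - a = (1 + 1/10) - a = 11/10 - a)
(C(W) + ((-311 - 48) - 354))*(424 + 27) = ((11/10 - 1*(-44)) + ((-311 - 48) - 354))*(424 + 27) = ((11/10 + 44) + (-359 - 354))*451 = (451/10 - 713)*451 = -6679/10*451 = -3012229/10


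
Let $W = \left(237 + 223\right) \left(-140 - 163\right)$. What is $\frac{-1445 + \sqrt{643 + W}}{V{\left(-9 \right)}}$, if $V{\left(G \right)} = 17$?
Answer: $-85 + \frac{i \sqrt{138737}}{17} \approx -85.0 + 21.91 i$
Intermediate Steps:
$W = -139380$ ($W = 460 \left(-303\right) = -139380$)
$\frac{-1445 + \sqrt{643 + W}}{V{\left(-9 \right)}} = \frac{-1445 + \sqrt{643 - 139380}}{17} = \left(-1445 + \sqrt{-138737}\right) \frac{1}{17} = \left(-1445 + i \sqrt{138737}\right) \frac{1}{17} = -85 + \frac{i \sqrt{138737}}{17}$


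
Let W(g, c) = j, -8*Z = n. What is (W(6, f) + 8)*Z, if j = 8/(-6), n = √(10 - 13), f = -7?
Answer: -5*I*√3/6 ≈ -1.4434*I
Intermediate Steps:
n = I*√3 (n = √(-3) = I*√3 ≈ 1.732*I)
Z = -I*√3/8 ≈ -0.21651*I
j = -4/3 (j = 8*(-⅙) = -4/3 ≈ -1.3333)
W(g, c) = -4/3
(W(6, f) + 8)*Z = (-4/3 + 8)*(-I*√3/8) = 20*(-I*√3/8)/3 = -5*I*√3/6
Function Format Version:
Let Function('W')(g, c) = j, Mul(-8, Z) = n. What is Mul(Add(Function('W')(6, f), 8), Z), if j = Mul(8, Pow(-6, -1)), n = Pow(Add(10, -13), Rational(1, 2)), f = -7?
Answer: Mul(Rational(-5, 6), I, Pow(3, Rational(1, 2))) ≈ Mul(-1.4434, I)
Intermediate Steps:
n = Mul(I, Pow(3, Rational(1, 2))) (n = Pow(-3, Rational(1, 2)) = Mul(I, Pow(3, Rational(1, 2))) ≈ Mul(1.7320, I))
Z = Mul(Rational(-1, 8), I, Pow(3, Rational(1, 2))) (Z = Mul(Rational(-1, 8), Mul(I, Pow(3, Rational(1, 2)))) = Mul(Rational(-1, 8), I, Pow(3, Rational(1, 2))) ≈ Mul(-0.21651, I))
j = Rational(-4, 3) (j = Mul(8, Rational(-1, 6)) = Rational(-4, 3) ≈ -1.3333)
Function('W')(g, c) = Rational(-4, 3)
Mul(Add(Function('W')(6, f), 8), Z) = Mul(Add(Rational(-4, 3), 8), Mul(Rational(-1, 8), I, Pow(3, Rational(1, 2)))) = Mul(Rational(20, 3), Mul(Rational(-1, 8), I, Pow(3, Rational(1, 2)))) = Mul(Rational(-5, 6), I, Pow(3, Rational(1, 2)))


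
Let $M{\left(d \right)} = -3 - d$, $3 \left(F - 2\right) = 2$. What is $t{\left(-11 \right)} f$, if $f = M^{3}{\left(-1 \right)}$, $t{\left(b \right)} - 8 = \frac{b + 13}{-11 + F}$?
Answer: $- \frac{1552}{25} \approx -62.08$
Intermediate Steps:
$F = \frac{8}{3}$ ($F = 2 + \frac{1}{3} \cdot 2 = 2 + \frac{2}{3} = \frac{8}{3} \approx 2.6667$)
$t{\left(b \right)} = \frac{161}{25} - \frac{3 b}{25}$ ($t{\left(b \right)} = 8 + \frac{b + 13}{-11 + \frac{8}{3}} = 8 + \frac{13 + b}{- \frac{25}{3}} = 8 + \left(13 + b\right) \left(- \frac{3}{25}\right) = 8 - \left(\frac{39}{25} + \frac{3 b}{25}\right) = \frac{161}{25} - \frac{3 b}{25}$)
$f = -8$ ($f = \left(-3 - -1\right)^{3} = \left(-3 + 1\right)^{3} = \left(-2\right)^{3} = -8$)
$t{\left(-11 \right)} f = \left(\frac{161}{25} - - \frac{33}{25}\right) \left(-8\right) = \left(\frac{161}{25} + \frac{33}{25}\right) \left(-8\right) = \frac{194}{25} \left(-8\right) = - \frac{1552}{25}$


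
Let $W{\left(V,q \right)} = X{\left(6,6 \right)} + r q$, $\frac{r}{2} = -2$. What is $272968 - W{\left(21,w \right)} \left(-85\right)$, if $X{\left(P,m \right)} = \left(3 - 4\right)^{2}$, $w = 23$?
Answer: $265233$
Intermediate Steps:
$X{\left(P,m \right)} = 1$ ($X{\left(P,m \right)} = \left(-1\right)^{2} = 1$)
$r = -4$ ($r = 2 \left(-2\right) = -4$)
$W{\left(V,q \right)} = 1 - 4 q$
$272968 - W{\left(21,w \right)} \left(-85\right) = 272968 - \left(1 - 92\right) \left(-85\right) = 272968 - \left(-91\right) \left(-85\right) = 272968 - 7735 = 265233$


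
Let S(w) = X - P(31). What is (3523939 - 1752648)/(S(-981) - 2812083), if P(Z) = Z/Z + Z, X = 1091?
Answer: -1771291/2811024 ≈ -0.63012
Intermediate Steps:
P(Z) = 1 + Z
S(w) = 1059 (S(w) = 1091 - (1 + 31) = 1091 - 1*32 = 1091 - 32 = 1059)
(3523939 - 1752648)/(S(-981) - 2812083) = (3523939 - 1752648)/(1059 - 2812083) = 1771291/(-2811024) = 1771291*(-1/2811024) = -1771291/2811024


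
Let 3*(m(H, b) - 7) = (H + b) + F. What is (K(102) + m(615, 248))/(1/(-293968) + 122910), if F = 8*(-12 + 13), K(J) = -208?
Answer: 78783424/108394820637 ≈ 0.00072682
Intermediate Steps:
F = 8 (F = 8*1 = 8)
m(H, b) = 29/3 + H/3 + b/3 (m(H, b) = 7 + ((H + b) + 8)/3 = 7 + (8 + H + b)/3 = 7 + (8/3 + H/3 + b/3) = 29/3 + H/3 + b/3)
(K(102) + m(615, 248))/(1/(-293968) + 122910) = (-208 + (29/3 + (⅓)*615 + (⅓)*248))/(1/(-293968) + 122910) = (-208 + (29/3 + 205 + 248/3))/(-1/293968 + 122910) = (-208 + 892/3)/(36131606879/293968) = (268/3)*(293968/36131606879) = 78783424/108394820637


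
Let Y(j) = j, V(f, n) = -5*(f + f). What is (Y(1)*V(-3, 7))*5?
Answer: 150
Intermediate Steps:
V(f, n) = -10*f
(Y(1)*V(-3, 7))*5 = (1*(-10*(-3)))*5 = (1*30)*5 = 30*5 = 150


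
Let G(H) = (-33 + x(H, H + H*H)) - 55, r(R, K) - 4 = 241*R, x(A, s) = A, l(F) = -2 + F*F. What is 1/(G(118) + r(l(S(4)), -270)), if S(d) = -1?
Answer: -1/207 ≈ -0.0048309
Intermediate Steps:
l(F) = -2 + F²
r(R, K) = 4 + 241*R
G(H) = -88 + H (G(H) = (-33 + H) - 55 = -88 + H)
1/(G(118) + r(l(S(4)), -270)) = 1/((-88 + 118) + (4 + 241*(-2 + (-1)²))) = 1/(30 + (4 + 241*(-2 + 1))) = 1/(30 + (4 + 241*(-1))) = 1/(30 + (4 - 241)) = 1/(30 - 237) = 1/(-207) = -1/207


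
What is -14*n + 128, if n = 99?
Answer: -1258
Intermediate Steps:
-14*n + 128 = -14*99 + 128 = -1386 + 128 = -1258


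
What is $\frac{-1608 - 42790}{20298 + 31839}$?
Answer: $- \frac{44398}{52137} \approx -0.85156$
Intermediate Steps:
$\frac{-1608 - 42790}{20298 + 31839} = - \frac{44398}{52137}$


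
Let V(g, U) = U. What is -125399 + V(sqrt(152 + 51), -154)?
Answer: -125553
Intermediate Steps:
-125399 + V(sqrt(152 + 51), -154) = -125399 - 154 = -125553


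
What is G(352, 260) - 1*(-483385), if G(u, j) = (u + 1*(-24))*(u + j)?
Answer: 684121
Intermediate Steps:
G(u, j) = (-24 + u)*(j + u) (G(u, j) = (u - 24)*(j + u) = (-24 + u)*(j + u))
G(352, 260) - 1*(-483385) = (352**2 - 24*260 - 24*352 + 260*352) - 1*(-483385) = (123904 - 6240 - 8448 + 91520) + 483385 = 200736 + 483385 = 684121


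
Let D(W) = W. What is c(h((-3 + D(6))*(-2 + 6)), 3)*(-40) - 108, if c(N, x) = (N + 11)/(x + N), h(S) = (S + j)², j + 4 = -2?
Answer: -6092/39 ≈ -156.21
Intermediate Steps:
j = -6 (j = -4 - 2 = -6)
h(S) = (-6 + S)² (h(S) = (S - 6)² = (-6 + S)²)
c(N, x) = (11 + N)/(N + x)
c(h((-3 + D(6))*(-2 + 6)), 3)*(-40) - 108 = ((11 + (-6 + (-3 + 6)*(-2 + 6))²)/((-6 + (-3 + 6)*(-2 + 6))² + 3))*(-40) - 108 = ((11 + (-6 + 3*4)²)/((-6 + 3*4)² + 3))*(-40) - 108 = ((11 + (-6 + 12)²)/((-6 + 12)² + 3))*(-40) - 108 = ((11 + 6²)/(6² + 3))*(-40) - 108 = ((11 + 36)/(36 + 3))*(-40) - 108 = (47/39)*(-40) - 108 = -1880/39 - 108 = -6092/39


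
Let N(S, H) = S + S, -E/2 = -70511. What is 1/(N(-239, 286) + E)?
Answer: 1/140544 ≈ 7.1152e-6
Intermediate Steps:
E = 141022 (E = -2*(-70511) = 141022)
N(S, H) = 2*S
1/(N(-239, 286) + E) = 1/(2*(-239) + 141022) = 1/(-478 + 141022) = 1/140544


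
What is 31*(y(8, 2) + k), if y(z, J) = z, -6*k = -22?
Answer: 1085/3 ≈ 361.67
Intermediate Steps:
k = 11/3 (k = -1/6*(-22) = 11/3 ≈ 3.6667)
31*(y(8, 2) + k) = 31*(8 + 11/3) = 31*(35/3) = 1085/3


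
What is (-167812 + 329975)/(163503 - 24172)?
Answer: 162163/139331 ≈ 1.1639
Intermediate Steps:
(-167812 + 329975)/(163503 - 24172) = 162163/139331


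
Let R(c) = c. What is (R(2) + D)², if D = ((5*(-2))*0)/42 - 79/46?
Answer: 169/2116 ≈ 0.079868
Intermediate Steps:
D = -79/46 (D = -10*0*(1/42) - 79*1/46 = 0*(1/42) - 79/46 = 0 - 79/46 = -79/46 ≈ -1.7174)
(R(2) + D)² = (2 - 79/46)² = (13/46)² = 169/2116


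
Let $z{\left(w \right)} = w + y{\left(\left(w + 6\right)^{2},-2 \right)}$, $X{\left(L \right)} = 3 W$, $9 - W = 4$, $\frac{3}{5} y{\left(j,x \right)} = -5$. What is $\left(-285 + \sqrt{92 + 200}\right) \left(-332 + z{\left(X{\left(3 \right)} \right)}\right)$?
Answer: $92720 - \frac{1952 \sqrt{73}}{3} \approx 87161.0$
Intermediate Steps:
$y{\left(j,x \right)} = - \frac{25}{3}$ ($y{\left(j,x \right)} = \frac{5}{3} \left(-5\right) = - \frac{25}{3}$)
$W = 5$ ($W = 9 - 4 = 5$)
$X{\left(L \right)} = 15$ ($X{\left(L \right)} = 3 \cdot 5 = 15$)
$z{\left(w \right)} = - \frac{25}{3} + w$ ($z{\left(w \right)} = w - \frac{25}{3} = - \frac{25}{3} + w$)
$\left(-285 + \sqrt{92 + 200}\right) \left(-332 + z{\left(X{\left(3 \right)} \right)}\right) = \left(-285 + \sqrt{92 + 200}\right) \left(-332 + \left(- \frac{25}{3} + 15\right)\right) = \left(-285 + \sqrt{292}\right) \left(-332 + \frac{20}{3}\right) = \left(-285 + 2 \sqrt{73}\right) \left(- \frac{976}{3}\right) = 92720 - \frac{1952 \sqrt{73}}{3}$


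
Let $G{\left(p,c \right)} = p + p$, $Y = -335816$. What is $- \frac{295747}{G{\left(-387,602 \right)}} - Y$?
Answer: $\frac{260217331}{774} \approx 3.362 \cdot 10^{5}$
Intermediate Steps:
$G{\left(p,c \right)} = 2 p$
$- \frac{295747}{G{\left(-387,602 \right)}} - Y = - \frac{295747}{2 \left(-387\right)} - -335816 = - \frac{295747}{-774} + 335816 = \left(-295747\right) \left(- \frac{1}{774}\right) + 335816 = \frac{295747}{774} + 335816 = \frac{260217331}{774}$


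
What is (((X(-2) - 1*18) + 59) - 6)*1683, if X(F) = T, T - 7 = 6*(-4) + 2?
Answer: 33660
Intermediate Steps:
T = -15 (T = 7 + (6*(-4) + 2) = 7 + (-24 + 2) = 7 - 22 = -15)
X(F) = -15
(((X(-2) - 1*18) + 59) - 6)*1683 = (((-15 - 1*18) + 59) - 6)*1683 = (((-15 - 18) + 59) - 6)*1683 = ((-33 + 59) - 6)*1683 = (26 - 6)*1683 = 20*1683 = 33660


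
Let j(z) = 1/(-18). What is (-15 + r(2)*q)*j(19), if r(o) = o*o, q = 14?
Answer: -41/18 ≈ -2.2778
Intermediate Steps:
r(o) = o²
j(z) = -1/18
(-15 + r(2)*q)*j(19) = (-15 + 2²*14)*(-1/18) = (-15 + 4*14)*(-1/18) = (-15 + 56)*(-1/18) = 41*(-1/18) = -41/18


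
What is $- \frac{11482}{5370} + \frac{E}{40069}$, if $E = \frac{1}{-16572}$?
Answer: $- \frac{423573192497}{198100334620} \approx -2.1382$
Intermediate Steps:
$E = - \frac{1}{16572} \approx -6.0343 \cdot 10^{-5}$
$- \frac{11482}{5370} + \frac{E}{40069} = - \frac{11482}{5370} - \frac{1}{16572 \cdot 40069} = \left(-11482\right) \frac{1}{5370} - \frac{1}{664023468} = - \frac{5741}{2685} - \frac{1}{664023468} = - \frac{423573192497}{198100334620}$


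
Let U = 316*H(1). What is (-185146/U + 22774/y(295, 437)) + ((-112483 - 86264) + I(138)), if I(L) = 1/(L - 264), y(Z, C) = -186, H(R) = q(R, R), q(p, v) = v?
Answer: -30773368181/154287 ≈ -1.9946e+5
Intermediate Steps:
H(R) = R
U = 316 (U = 316*1 = 316)
I(L) = 1/(-264 + L)
(-185146/U + 22774/y(295, 437)) + ((-112483 - 86264) + I(138)) = (-185146/316 + 22774/(-186)) + ((-112483 - 86264) + 1/(-264 + 138)) = (-185146*1/316 + 22774*(-1/186)) + (-198747 + 1/(-126)) = (-92573/158 - 11387/93) + (-198747 - 1/126) = -10408435/14694 - 25042123/126 = -30773368181/154287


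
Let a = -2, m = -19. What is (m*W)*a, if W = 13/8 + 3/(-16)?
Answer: 437/8 ≈ 54.625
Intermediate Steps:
W = 23/16 (W = 13*(1/8) + 3*(-1/16) = 13/8 - 3/16 = 23/16 ≈ 1.4375)
(m*W)*a = -19*23/16*(-2) = -437/16*(-2) = 437/8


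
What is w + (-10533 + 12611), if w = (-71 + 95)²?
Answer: 2654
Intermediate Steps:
w = 576 (w = 24² = 576)
w + (-10533 + 12611) = 576 + (-10533 + 12611) = 576 + 2078 = 2654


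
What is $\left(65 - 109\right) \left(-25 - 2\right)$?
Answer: $1188$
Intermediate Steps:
$\left(65 - 109\right) \left(-25 - 2\right) = \left(-44\right) \left(-27\right) = 1188$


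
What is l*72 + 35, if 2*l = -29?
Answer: -1009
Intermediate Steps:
l = -29/2 (l = (1/2)*(-29) = -29/2 ≈ -14.500)
l*72 + 35 = -29/2*72 + 35 = -1044 + 35 = -1009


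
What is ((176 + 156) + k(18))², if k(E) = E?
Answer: 122500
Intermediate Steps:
((176 + 156) + k(18))² = ((176 + 156) + 18)² = (332 + 18)² = 350² = 122500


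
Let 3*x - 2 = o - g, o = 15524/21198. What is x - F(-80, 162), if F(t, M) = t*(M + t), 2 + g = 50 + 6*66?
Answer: 203911324/31797 ≈ 6412.9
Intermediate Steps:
o = 7762/10599 (o = 15524*(1/21198) = 7762/10599 ≈ 0.73233)
g = 444 (g = -2 + (50 + 6*66) = -2 + (50 + 396) = -2 + 446 = 444)
x = -4676996/31797 (x = 2/3 + (7762/10599 - 1*444)/3 = 2/3 + (7762/10599 - 444)/3 = 2/3 + (1/3)*(-4698194/10599) = 2/3 - 4698194/31797 = -4676996/31797 ≈ -147.09)
x - F(-80, 162) = -4676996/31797 - (-80)*(162 - 80) = -4676996/31797 - (-80)*82 = -4676996/31797 - 1*(-6560) = -4676996/31797 + 6560 = 203911324/31797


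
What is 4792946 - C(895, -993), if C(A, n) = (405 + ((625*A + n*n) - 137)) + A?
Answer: 3246359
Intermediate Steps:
C(A, n) = 268 + n² + 626*A (C(A, n) = (405 + ((625*A + n²) - 137)) + A = (405 + ((n² + 625*A) - 137)) + A = (405 + (-137 + n² + 625*A)) + A = (268 + n² + 625*A) + A = 268 + n² + 626*A)
4792946 - C(895, -993) = 4792946 - (268 + (-993)² + 626*895) = 4792946 - (268 + 986049 + 560270) = 4792946 - 1*1546587 = 4792946 - 1546587 = 3246359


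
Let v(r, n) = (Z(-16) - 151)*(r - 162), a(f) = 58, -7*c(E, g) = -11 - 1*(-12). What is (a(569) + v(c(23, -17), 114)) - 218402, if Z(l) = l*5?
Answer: -180889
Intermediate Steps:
c(E, g) = -1/7 (c(E, g) = -(-11 - 1*(-12))/7 = -(-11 + 12)/7 = -1/7*1 = -1/7)
Z(l) = 5*l
v(r, n) = 37422 - 231*r (v(r, n) = (5*(-16) - 151)*(r - 162) = (-80 - 151)*(-162 + r) = -231*(-162 + r) = 37422 - 231*r)
(a(569) + v(c(23, -17), 114)) - 218402 = (58 + (37422 - 231*(-1/7))) - 218402 = (58 + (37422 + 33)) - 218402 = (58 + 37455) - 218402 = 37513 - 218402 = -180889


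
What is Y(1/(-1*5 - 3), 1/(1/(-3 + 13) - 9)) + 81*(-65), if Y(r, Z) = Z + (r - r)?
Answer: -468595/89 ≈ -5265.1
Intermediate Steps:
Y(r, Z) = Z (Y(r, Z) = Z + 0 = Z)
Y(1/(-1*5 - 3), 1/(1/(-3 + 13) - 9)) + 81*(-65) = 1/(1/(-3 + 13) - 9) + 81*(-65) = 1/(1/10 - 9) - 5265 = 1/(-89/10) - 5265 = -10/89 - 5265 = -468595/89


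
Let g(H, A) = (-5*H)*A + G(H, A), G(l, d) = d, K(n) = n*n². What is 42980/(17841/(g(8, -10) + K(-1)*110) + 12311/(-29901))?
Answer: 359840594400/530016661 ≈ 678.92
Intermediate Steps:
K(n) = n³
g(H, A) = A - 5*A*H (g(H, A) = (-5*H)*A + A = -5*A*H + A = A - 5*A*H)
42980/(17841/(g(8, -10) + K(-1)*110) + 12311/(-29901)) = 42980/(17841/(-10*(1 - 5*8) + (-1)³*110) + 12311/(-29901)) = 42980/(17841/(-10*(1 - 40) - 1*110) + 12311*(-1/29901)) = 42980/(17841/(-10*(-39) - 110) - 12311/29901) = 42980/(17841/(390 - 110) - 12311/29901) = 42980/(17841/280 - 12311/29901) = 42980/(530016661/8372280) = 42980*(8372280/530016661) = 359840594400/530016661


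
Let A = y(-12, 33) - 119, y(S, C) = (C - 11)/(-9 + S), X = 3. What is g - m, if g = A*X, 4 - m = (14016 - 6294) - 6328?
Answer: 7209/7 ≈ 1029.9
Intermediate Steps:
y(S, C) = (-11 + C)/(-9 + S)
A = -2521/21 (A = (-11 + 33)/(-9 - 12) - 119 = 22/(-21) - 119 = -1/21*22 - 119 = -22/21 - 119 = -2521/21 ≈ -120.05)
m = -1390 (m = 4 - ((14016 - 6294) - 6328) = 4 - (7722 - 6328) = 4 - 1*1394 = 4 - 1394 = -1390)
g = -2521/7 (g = -2521/21*3 = -2521/7 ≈ -360.14)
g - m = -2521/7 - 1*(-1390) = -2521/7 + 1390 = 7209/7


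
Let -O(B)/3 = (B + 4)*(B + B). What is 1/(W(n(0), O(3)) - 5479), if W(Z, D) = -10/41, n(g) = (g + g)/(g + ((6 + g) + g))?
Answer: -41/224649 ≈ -0.00018251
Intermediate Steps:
O(B) = -6*B*(4 + B) (O(B) = -3*(B + 4)*(B + B) = -3*(4 + B)*2*B = -6*B*(4 + B))
n(g) = 2*g/(6 + 3*g) (n(g) = (2*g)/(g + (6 + 2*g)) = (2*g)/(6 + 3*g) = 2*g/(6 + 3*g))
W(Z, D) = -10/41 (W(Z, D) = -10*1/41 = -10/41)
1/(W(n(0), O(3)) - 5479) = 1/(-10/41 - 5479) = 1/(-224649/41) = -41/224649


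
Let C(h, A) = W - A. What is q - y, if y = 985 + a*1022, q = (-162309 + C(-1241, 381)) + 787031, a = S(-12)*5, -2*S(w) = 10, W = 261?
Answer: 649167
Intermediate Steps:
S(w) = -5 (S(w) = -1/2*10 = -5)
C(h, A) = 261 - A
a = -25 (a = -5*5 = -25)
q = 624602 (q = (-162309 + (261 - 1*381)) + 787031 = (-162309 + (261 - 381)) + 787031 = (-162309 - 120) + 787031 = -162429 + 787031 = 624602)
y = -24565 (y = 985 - 25*1022 = 985 - 25550 = -24565)
q - y = 624602 - 1*(-24565) = 624602 + 24565 = 649167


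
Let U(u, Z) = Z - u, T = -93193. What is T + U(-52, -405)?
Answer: -93546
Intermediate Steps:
T + U(-52, -405) = -93193 + (-405 - 1*(-52)) = -93193 + (-405 + 52) = -93193 - 353 = -93546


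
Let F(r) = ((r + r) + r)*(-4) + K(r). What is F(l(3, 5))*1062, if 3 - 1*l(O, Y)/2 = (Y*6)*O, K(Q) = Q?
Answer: 2032668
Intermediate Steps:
l(O, Y) = 6 - 12*O*Y (l(O, Y) = 6 - 2*Y*6*O = 6 - 2*6*Y*O = 6 - 12*O*Y)
F(r) = -11*r (F(r) = ((r + r) + r)*(-4) + r = (2*r + r)*(-4) + r = (3*r)*(-4) + r = -12*r + r = -11*r)
F(l(3, 5))*1062 = -11*(6 - 12*3*5)*1062 = -11*(6 - 180)*1062 = -11*(-174)*1062 = 1914*1062 = 2032668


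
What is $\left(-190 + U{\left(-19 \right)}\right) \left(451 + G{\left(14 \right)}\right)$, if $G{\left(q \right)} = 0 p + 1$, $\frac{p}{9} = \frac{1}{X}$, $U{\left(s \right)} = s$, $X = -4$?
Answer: $-94468$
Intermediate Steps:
$p = - \frac{9}{4}$ ($p = \frac{9}{-4} = 9 \left(- \frac{1}{4}\right) = - \frac{9}{4} \approx -2.25$)
$G{\left(q \right)} = 1$ ($G{\left(q \right)} = 0 \left(- \frac{9}{4}\right) + 1 = 0 + 1 = 1$)
$\left(-190 + U{\left(-19 \right)}\right) \left(451 + G{\left(14 \right)}\right) = \left(-190 - 19\right) \left(451 + 1\right) = \left(-209\right) 452 = -94468$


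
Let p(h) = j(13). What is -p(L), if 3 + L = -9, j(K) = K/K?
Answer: -1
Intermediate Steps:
j(K) = 1
L = -12 (L = -3 - 9 = -12)
p(h) = 1
-p(L) = -1*1 = -1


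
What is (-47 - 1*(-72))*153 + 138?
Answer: 3963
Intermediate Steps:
(-47 - 1*(-72))*153 + 138 = (-47 + 72)*153 + 138 = 25*153 + 138 = 3825 + 138 = 3963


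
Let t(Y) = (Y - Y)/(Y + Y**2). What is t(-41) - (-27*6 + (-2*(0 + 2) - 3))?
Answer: 169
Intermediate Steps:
t(Y) = 0 (t(Y) = 0/(Y + Y**2) = 0)
t(-41) - (-27*6 + (-2*(0 + 2) - 3)) = 0 - (-27*6 + (-2*(0 + 2) - 3)) = 0 - (-162 + (-2*2 - 3)) = 0 - (-162 + (-4 - 3)) = 0 - (-162 - 7) = 0 - 1*(-169) = 0 + 169 = 169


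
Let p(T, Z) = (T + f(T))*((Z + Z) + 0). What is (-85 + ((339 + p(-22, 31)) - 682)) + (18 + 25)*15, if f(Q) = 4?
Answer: -899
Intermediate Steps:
p(T, Z) = 2*Z*(4 + T) (p(T, Z) = (T + 4)*((Z + Z) + 0) = (4 + T)*(2*Z + 0) = (4 + T)*(2*Z) = 2*Z*(4 + T))
(-85 + ((339 + p(-22, 31)) - 682)) + (18 + 25)*15 = (-85 + ((339 + 2*31*(4 - 22)) - 682)) + (18 + 25)*15 = (-85 + ((339 + 2*31*(-18)) - 682)) + 43*15 = (-85 + ((339 - 1116) - 682)) + 645 = (-85 + (-777 - 682)) + 645 = (-85 - 1459) + 645 = -1544 + 645 = -899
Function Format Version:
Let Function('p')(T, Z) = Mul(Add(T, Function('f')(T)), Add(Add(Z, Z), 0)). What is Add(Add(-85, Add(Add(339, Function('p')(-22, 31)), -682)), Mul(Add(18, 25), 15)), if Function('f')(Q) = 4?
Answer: -899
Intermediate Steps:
Function('p')(T, Z) = Mul(2, Z, Add(4, T)) (Function('p')(T, Z) = Mul(Add(T, 4), Add(Add(Z, Z), 0)) = Mul(Add(4, T), Add(Mul(2, Z), 0)) = Mul(Add(4, T), Mul(2, Z)) = Mul(2, Z, Add(4, T)))
Add(Add(-85, Add(Add(339, Function('p')(-22, 31)), -682)), Mul(Add(18, 25), 15)) = Add(Add(-85, Add(Add(339, Mul(2, 31, Add(4, -22))), -682)), Mul(Add(18, 25), 15)) = Add(Add(-85, Add(Add(339, Mul(2, 31, -18)), -682)), Mul(43, 15)) = Add(Add(-85, Add(Add(339, -1116), -682)), 645) = Add(Add(-85, Add(-777, -682)), 645) = Add(Add(-85, -1459), 645) = Add(-1544, 645) = -899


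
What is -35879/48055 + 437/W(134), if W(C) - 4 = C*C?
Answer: -124677361/172613560 ≈ -0.72229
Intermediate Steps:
W(C) = 4 + C² (W(C) = 4 + C*C = 4 + C²)
-35879/48055 + 437/W(134) = -35879/48055 + 437/(4 + 134²) = -35879*1/48055 + 437/(4 + 17956) = -35879/48055 + 437/17960 = -124677361/172613560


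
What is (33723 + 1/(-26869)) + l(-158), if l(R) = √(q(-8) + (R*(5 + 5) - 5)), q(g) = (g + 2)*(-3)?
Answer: 906103286/26869 + I*√1567 ≈ 33723.0 + 39.585*I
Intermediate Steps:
q(g) = -6 - 3*g (q(g) = (2 + g)*(-3) = -6 - 3*g)
l(R) = √(13 + 10*R) (l(R) = √((-6 - 3*(-8)) + (R*(5 + 5) - 5)) = √((-6 + 24) + (R*10 - 5)) = √(18 + (10*R - 5)) = √(18 + (-5 + 10*R)) = √(13 + 10*R))
(33723 + 1/(-26869)) + l(-158) = (33723 + 1/(-26869)) + √(13 + 10*(-158)) = (33723 - 1/26869) + √(13 - 1580) = 906103286/26869 + √(-1567) = 906103286/26869 + I*√1567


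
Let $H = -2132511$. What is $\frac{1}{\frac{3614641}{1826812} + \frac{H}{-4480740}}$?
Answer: $\frac{341061233370}{837165133303} \approx 0.4074$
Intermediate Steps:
$\frac{1}{\frac{3614641}{1826812} + \frac{H}{-4480740}} = \frac{1}{\frac{3614641}{1826812} - \frac{2132511}{-4480740}} = \frac{1}{3614641 \cdot \frac{1}{1826812} - - \frac{710837}{1493580}} = \frac{1}{\frac{3614641}{1826812} + \frac{710837}{1493580}} = \frac{1}{\frac{837165133303}{341061233370}} = \frac{341061233370}{837165133303}$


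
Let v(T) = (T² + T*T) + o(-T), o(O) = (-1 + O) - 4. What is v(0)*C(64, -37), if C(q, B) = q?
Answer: -320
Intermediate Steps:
o(O) = -5 + O
v(T) = -5 - T + 2*T² (v(T) = (T² + T*T) + (-5 - T) = (T² + T²) + (-5 - T) = 2*T² + (-5 - T) = -5 - T + 2*T²)
v(0)*C(64, -37) = (-5 - 1*0 + 2*0²)*64 = (-5 + 0 + 2*0)*64 = (-5 + 0 + 0)*64 = -5*64 = -320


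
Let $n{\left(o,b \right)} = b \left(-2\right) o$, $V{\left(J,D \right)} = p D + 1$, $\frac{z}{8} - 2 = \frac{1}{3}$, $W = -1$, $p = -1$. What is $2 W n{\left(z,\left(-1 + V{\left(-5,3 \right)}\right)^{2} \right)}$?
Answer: $672$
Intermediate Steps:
$z = \frac{56}{3}$ ($z = 16 + \frac{8}{3} = \frac{56}{3} \approx 18.667$)
$V{\left(J,D \right)} = 1 - D$ ($V{\left(J,D \right)} = - D + 1 = 1 - D$)
$n{\left(o,b \right)} = - 2 b o$
$2 W n{\left(z,\left(-1 + V{\left(-5,3 \right)}\right)^{2} \right)} = 2 \left(-1\right) \left(\left(-2\right) \left(-1 + \left(1 - 3\right)\right)^{2} \cdot \frac{56}{3}\right) = - 2 \left(\left(-2\right) \left(-1 + \left(1 - 3\right)\right)^{2} \cdot \frac{56}{3}\right) = - 2 \left(\left(-2\right) \left(-1 - 2\right)^{2} \cdot \frac{56}{3}\right) = - 2 \left(\left(-2\right) \left(-3\right)^{2} \cdot \frac{56}{3}\right) = - 2 \left(\left(-2\right) 9 \cdot \frac{56}{3}\right) = \left(-2\right) \left(-336\right) = 672$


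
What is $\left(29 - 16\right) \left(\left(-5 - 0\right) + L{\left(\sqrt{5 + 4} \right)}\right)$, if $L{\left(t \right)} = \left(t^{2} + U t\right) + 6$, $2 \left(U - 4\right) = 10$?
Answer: $481$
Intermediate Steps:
$U = 9$ ($U = 4 + \frac{1}{2} \cdot 10 = 4 + 5 = 9$)
$L{\left(t \right)} = 6 + t^{2} + 9 t$ ($L{\left(t \right)} = \left(t^{2} + 9 t\right) + 6 = 6 + t^{2} + 9 t$)
$\left(29 - 16\right) \left(\left(-5 - 0\right) + L{\left(\sqrt{5 + 4} \right)}\right) = \left(29 - 16\right) \left(\left(-5 - 0\right) + \left(6 + \left(\sqrt{5 + 4}\right)^{2} + 9 \sqrt{5 + 4}\right)\right) = \left(29 - 16\right) \left(\left(-5 + 0\right) + \left(6 + \left(\sqrt{9}\right)^{2} + 9 \sqrt{9}\right)\right) = 13 \left(-5 + \left(6 + 3^{2} + 9 \cdot 3\right)\right) = 13 \left(-5 + \left(6 + 9 + 27\right)\right) = 13 \left(-5 + 42\right) = 13 \cdot 37 = 481$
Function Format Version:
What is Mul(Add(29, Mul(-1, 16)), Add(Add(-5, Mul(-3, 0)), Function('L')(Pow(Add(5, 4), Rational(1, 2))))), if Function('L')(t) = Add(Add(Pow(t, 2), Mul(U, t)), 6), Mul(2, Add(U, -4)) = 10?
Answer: 481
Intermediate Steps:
U = 9 (U = Add(4, Mul(Rational(1, 2), 10)) = Add(4, 5) = 9)
Function('L')(t) = Add(6, Pow(t, 2), Mul(9, t)) (Function('L')(t) = Add(Add(Pow(t, 2), Mul(9, t)), 6) = Add(6, Pow(t, 2), Mul(9, t)))
Mul(Add(29, Mul(-1, 16)), Add(Add(-5, Mul(-3, 0)), Function('L')(Pow(Add(5, 4), Rational(1, 2))))) = Mul(Add(29, Mul(-1, 16)), Add(Add(-5, Mul(-3, 0)), Add(6, Pow(Pow(Add(5, 4), Rational(1, 2)), 2), Mul(9, Pow(Add(5, 4), Rational(1, 2)))))) = Mul(Add(29, -16), Add(Add(-5, 0), Add(6, Pow(Pow(9, Rational(1, 2)), 2), Mul(9, Pow(9, Rational(1, 2)))))) = Mul(13, Add(-5, Add(6, Pow(3, 2), Mul(9, 3)))) = Mul(13, Add(-5, Add(6, 9, 27))) = Mul(13, Add(-5, 42)) = Mul(13, 37) = 481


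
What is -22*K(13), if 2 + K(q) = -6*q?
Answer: 1760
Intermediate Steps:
K(q) = -2 - 6*q
-22*K(13) = -22*(-2 - 6*13) = -22*(-2 - 78) = -22*(-80) = 1760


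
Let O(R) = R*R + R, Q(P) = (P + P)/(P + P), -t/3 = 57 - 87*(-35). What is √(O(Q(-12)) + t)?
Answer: 2*I*√2326 ≈ 96.457*I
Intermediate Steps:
t = -9306 (t = -3*(57 - 87*(-35)) = -3*(57 + 3045) = -3*3102 = -9306)
Q(P) = 1 (Q(P) = (2*P)/((2*P)) = (2*P)*(1/(2*P)) = 1)
O(R) = R + R² (O(R) = R² + R = R + R²)
√(O(Q(-12)) + t) = √(1*(1 + 1) - 9306) = √(1*2 - 9306) = √(2 - 9306) = √(-9304) = 2*I*√2326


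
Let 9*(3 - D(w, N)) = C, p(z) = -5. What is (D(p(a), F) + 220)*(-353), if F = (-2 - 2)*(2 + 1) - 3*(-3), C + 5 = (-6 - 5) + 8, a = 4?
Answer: -711295/9 ≈ -79033.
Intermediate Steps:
C = -8 (C = -5 + ((-6 - 5) + 8) = -5 + (-11 + 8) = -5 - 3 = -8)
F = -3 (F = -4*3 + 9 = -12 + 9 = -3)
D(w, N) = 35/9 (D(w, N) = 3 - ⅑*(-8) = 3 + 8/9 = 35/9)
(D(p(a), F) + 220)*(-353) = (35/9 + 220)*(-353) = (2015/9)*(-353) = -711295/9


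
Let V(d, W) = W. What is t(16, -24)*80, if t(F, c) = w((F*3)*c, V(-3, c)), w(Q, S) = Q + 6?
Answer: -91680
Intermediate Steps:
w(Q, S) = 6 + Q
t(F, c) = 6 + 3*F*c (t(F, c) = 6 + (F*3)*c = 6 + (3*F)*c = 6 + 3*F*c)
t(16, -24)*80 = (6 + 3*16*(-24))*80 = (6 - 1152)*80 = -1146*80 = -91680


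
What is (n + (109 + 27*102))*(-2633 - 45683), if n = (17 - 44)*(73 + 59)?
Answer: 33869516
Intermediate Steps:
n = -3564 (n = -27*132 = -3564)
(n + (109 + 27*102))*(-2633 - 45683) = (-3564 + (109 + 27*102))*(-2633 - 45683) = (-3564 + (109 + 2754))*(-48316) = (-3564 + 2863)*(-48316) = -701*(-48316) = 33869516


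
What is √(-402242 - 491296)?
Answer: 3*I*√99282 ≈ 945.27*I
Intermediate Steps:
√(-402242 - 491296) = √(-893538) = 3*I*√99282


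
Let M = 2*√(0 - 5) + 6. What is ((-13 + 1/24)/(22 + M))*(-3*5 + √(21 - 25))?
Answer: 10885/1608 - 2177*I/2412 - 311*√5/4824 - 1555*I*√5/3216 ≈ 6.6251 - 1.9838*I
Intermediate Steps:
M = 6 + 2*I*√5 (M = 2*√(-5) + 6 = 2*(I*√5) + 6 = 2*I*√5 + 6 = 6 + 2*I*√5 ≈ 6.0 + 4.4721*I)
((-13 + 1/24)/(22 + M))*(-3*5 + √(21 - 25)) = ((-13 + 1/24)/(22 + (6 + 2*I*√5)))*(-3*5 + √(21 - 25)) = ((-13 + 1/24)/(28 + 2*I*√5))*(-15 + √(-4)) = (-311/(24*(28 + 2*I*√5)))*(-15 + 2*I) = -311*(-15 + 2*I)/(24*(28 + 2*I*√5))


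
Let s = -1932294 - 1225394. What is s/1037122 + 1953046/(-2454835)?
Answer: -4888574997546/1272981692435 ≈ -3.8403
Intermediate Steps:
s = -3157688
s/1037122 + 1953046/(-2454835) = -3157688/1037122 + 1953046/(-2454835) = -3157688*1/1037122 + 1953046*(-1/2454835) = -1578844/518561 - 1953046/2454835 = -4888574997546/1272981692435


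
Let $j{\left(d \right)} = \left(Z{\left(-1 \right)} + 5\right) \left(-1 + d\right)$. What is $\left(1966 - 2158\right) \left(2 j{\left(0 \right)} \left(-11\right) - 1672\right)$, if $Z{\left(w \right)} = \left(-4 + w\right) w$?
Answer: $278784$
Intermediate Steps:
$Z{\left(w \right)} = w \left(-4 + w\right)$
$j{\left(d \right)} = -10 + 10 d$ ($j{\left(d \right)} = \left(- (-4 - 1) + 5\right) \left(-1 + d\right) = \left(\left(-1\right) \left(-5\right) + 5\right) \left(-1 + d\right) = \left(5 + 5\right) \left(-1 + d\right) = 10 \left(-1 + d\right) = -10 + 10 d$)
$\left(1966 - 2158\right) \left(2 j{\left(0 \right)} \left(-11\right) - 1672\right) = \left(1966 - 2158\right) \left(2 \left(-10 + 10 \cdot 0\right) \left(-11\right) - 1672\right) = - 192 \left(2 \left(-10 + 0\right) \left(-11\right) - 1672\right) = - 192 \left(2 \left(-10\right) \left(-11\right) - 1672\right) = - 192 \left(\left(-20\right) \left(-11\right) - 1672\right) = - 192 \left(220 - 1672\right) = \left(-192\right) \left(-1452\right) = 278784$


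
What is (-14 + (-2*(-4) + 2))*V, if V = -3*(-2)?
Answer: -24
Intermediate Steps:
V = 6
(-14 + (-2*(-4) + 2))*V = (-14 + (-2*(-4) + 2))*6 = (-14 + (8 + 2))*6 = (-14 + 10)*6 = -4*6 = -24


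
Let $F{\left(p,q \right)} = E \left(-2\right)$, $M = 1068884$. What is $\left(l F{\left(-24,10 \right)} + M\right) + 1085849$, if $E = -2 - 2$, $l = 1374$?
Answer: $2165725$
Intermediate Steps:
$E = -4$
$F{\left(p,q \right)} = 8$ ($F{\left(p,q \right)} = \left(-4\right) \left(-2\right) = 8$)
$\left(l F{\left(-24,10 \right)} + M\right) + 1085849 = \left(1374 \cdot 8 + 1068884\right) + 1085849 = \left(10992 + 1068884\right) + 1085849 = 1079876 + 1085849 = 2165725$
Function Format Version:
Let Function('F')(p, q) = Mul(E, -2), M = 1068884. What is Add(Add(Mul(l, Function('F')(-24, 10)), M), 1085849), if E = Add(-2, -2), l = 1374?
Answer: 2165725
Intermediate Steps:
E = -4
Function('F')(p, q) = 8 (Function('F')(p, q) = Mul(-4, -2) = 8)
Add(Add(Mul(l, Function('F')(-24, 10)), M), 1085849) = Add(Add(Mul(1374, 8), 1068884), 1085849) = Add(Add(10992, 1068884), 1085849) = Add(1079876, 1085849) = 2165725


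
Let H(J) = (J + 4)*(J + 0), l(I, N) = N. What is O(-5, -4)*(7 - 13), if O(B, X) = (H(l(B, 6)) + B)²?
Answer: -18150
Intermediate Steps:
H(J) = J*(4 + J) (H(J) = (4 + J)*J = J*(4 + J))
O(B, X) = (60 + B)² (O(B, X) = (6*(4 + 6) + B)² = (6*10 + B)² = (60 + B)²)
O(-5, -4)*(7 - 13) = (60 - 5)²*(7 - 13) = 55²*(-6) = 3025*(-6) = -18150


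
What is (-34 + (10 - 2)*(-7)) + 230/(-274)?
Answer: -12445/137 ≈ -90.839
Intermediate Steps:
(-34 + (10 - 2)*(-7)) + 230/(-274) = (-34 + 8*(-7)) + 230*(-1/274) = (-34 - 56) - 115/137 = -90 - 115/137 = -12445/137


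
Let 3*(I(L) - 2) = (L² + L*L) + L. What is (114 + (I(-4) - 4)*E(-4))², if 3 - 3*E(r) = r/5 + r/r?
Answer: 29571844/2025 ≈ 14603.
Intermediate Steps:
I(L) = 2 + L/3 + 2*L²/3 (I(L) = 2 + ((L² + L*L) + L)/3 = 2 + ((L² + L²) + L)/3 = 2 + (2*L² + L)/3 = 2 + (L + 2*L²)/3 = 2 + (L/3 + 2*L²/3) = 2 + L/3 + 2*L²/3)
E(r) = ⅔ - r/15 (E(r) = 1 - (r/5 + r/r)/3 = 1 - (r*(⅕) + 1)/3 = 1 - (r/5 + 1)/3 = 1 - (1 + r/5)/3 = 1 + (-⅓ - r/15) = ⅔ - r/15)
(114 + (I(-4) - 4)*E(-4))² = (114 + ((2 + (⅓)*(-4) + (⅔)*(-4)²) - 4)*(⅔ - 1/15*(-4)))² = (114 + ((2 - 4/3 + (⅔)*16) - 4)*(⅔ + 4/15))² = (114 + ((2 - 4/3 + 32/3) - 4)*(14/15))² = (114 + (34/3 - 4)*(14/15))² = (114 + (22/3)*(14/15))² = (114 + 308/45)² = (5438/45)² = 29571844/2025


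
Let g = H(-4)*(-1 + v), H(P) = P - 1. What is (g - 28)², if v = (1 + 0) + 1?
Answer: 1089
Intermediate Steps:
v = 2 (v = 1 + 1 = 2)
H(P) = -1 + P
g = -5 (g = (-1 - 4)*(-1 + 2) = -5*1 = -5)
(g - 28)² = (-5 - 28)² = (-33)² = 1089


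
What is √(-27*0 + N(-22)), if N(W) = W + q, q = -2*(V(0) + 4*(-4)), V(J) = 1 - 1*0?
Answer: 2*√2 ≈ 2.8284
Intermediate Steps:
V(J) = 1 (V(J) = 1 + 0 = 1)
q = 30 (q = -2*(1 + 4*(-4)) = -2*(1 - 16) = -2*(-15) = 30)
N(W) = 30 + W (N(W) = W + 30 = 30 + W)
√(-27*0 + N(-22)) = √(-27*0 + (30 - 22)) = √(0 + 8) = √8 = 2*√2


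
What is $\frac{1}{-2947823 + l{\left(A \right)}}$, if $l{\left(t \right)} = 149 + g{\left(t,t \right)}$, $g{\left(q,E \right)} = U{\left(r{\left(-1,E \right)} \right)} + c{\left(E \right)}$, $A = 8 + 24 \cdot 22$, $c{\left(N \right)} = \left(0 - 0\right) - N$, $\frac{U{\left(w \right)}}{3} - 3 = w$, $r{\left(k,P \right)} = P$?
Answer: $- \frac{1}{2946593} \approx -3.3938 \cdot 10^{-7}$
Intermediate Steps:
$U{\left(w \right)} = 9 + 3 w$
$c{\left(N \right)} = - N$ ($c{\left(N \right)} = \left(0 + 0\right) - N = 0 - N = - N$)
$A = 536$ ($A = 8 + 528 = 536$)
$g{\left(q,E \right)} = 9 + 2 E$ ($g{\left(q,E \right)} = \left(9 + 3 E\right) - E = 9 + 2 E$)
$l{\left(t \right)} = 158 + 2 t$ ($l{\left(t \right)} = 149 + \left(9 + 2 t\right) = 158 + 2 t$)
$\frac{1}{-2947823 + l{\left(A \right)}} = \frac{1}{-2947823 + \left(158 + 2 \cdot 536\right)} = \frac{1}{-2947823 + \left(158 + 1072\right)} = \frac{1}{-2947823 + 1230} = \frac{1}{-2946593} = - \frac{1}{2946593}$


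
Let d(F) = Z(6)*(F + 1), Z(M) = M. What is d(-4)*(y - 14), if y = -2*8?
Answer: 540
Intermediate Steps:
y = -16
d(F) = 6 + 6*F (d(F) = 6*(F + 1) = 6*(1 + F) = 6 + 6*F)
d(-4)*(y - 14) = (6 + 6*(-4))*(-16 - 14) = (6 - 24)*(-30) = -18*(-30) = 540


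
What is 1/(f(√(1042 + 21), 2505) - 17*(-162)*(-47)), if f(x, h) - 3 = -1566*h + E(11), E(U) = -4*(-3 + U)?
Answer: -1/4052297 ≈ -2.4677e-7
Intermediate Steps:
E(U) = 12 - 4*U
f(x, h) = -29 - 1566*h (f(x, h) = 3 + (-1566*h + (12 - 4*11)) = 3 + (-1566*h + (12 - 44)) = 3 + (-1566*h - 32) = 3 + (-32 - 1566*h) = -29 - 1566*h)
1/(f(√(1042 + 21), 2505) - 17*(-162)*(-47)) = 1/((-29 - 1566*2505) - 17*(-162)*(-47)) = 1/((-29 - 3922830) + 2754*(-47)) = 1/(-3922859 - 129438) = 1/(-4052297) = -1/4052297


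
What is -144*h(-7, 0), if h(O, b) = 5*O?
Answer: 5040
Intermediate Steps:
-144*h(-7, 0) = -720*(-7) = -144*(-35) = 5040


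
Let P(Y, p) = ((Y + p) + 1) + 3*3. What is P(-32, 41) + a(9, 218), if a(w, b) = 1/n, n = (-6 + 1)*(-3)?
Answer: 286/15 ≈ 19.067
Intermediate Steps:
n = 15 (n = -5*(-3) = 15)
a(w, b) = 1/15
P(Y, p) = 10 + Y + p (P(Y, p) = (1 + Y + p) + 9 = 10 + Y + p)
P(-32, 41) + a(9, 218) = (10 - 32 + 41) + 1/15 = 19 + 1/15 = 286/15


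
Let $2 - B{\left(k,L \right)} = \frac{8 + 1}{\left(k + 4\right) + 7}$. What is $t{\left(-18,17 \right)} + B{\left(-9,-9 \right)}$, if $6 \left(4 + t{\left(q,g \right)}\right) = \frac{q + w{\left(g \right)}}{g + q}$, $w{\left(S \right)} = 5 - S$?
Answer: $- \frac{3}{2} \approx -1.5$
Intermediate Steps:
$B{\left(k,L \right)} = 2 - \frac{9}{11 + k}$ ($B{\left(k,L \right)} = 2 - \frac{8 + 1}{\left(k + 4\right) + 7} = 2 - \frac{9}{\left(4 + k\right) + 7} = 2 - \frac{9}{11 + k}$)
$t{\left(q,g \right)} = -4 + \frac{5 + q - g}{6 \left(g + q\right)}$ ($t{\left(q,g \right)} = -4 + \frac{\left(q - \left(-5 + g\right)\right) \frac{1}{g + q}}{6} = -4 + \frac{\left(5 + q - g\right) \frac{1}{g + q}}{6} = -4 + \frac{\frac{1}{g + q} \left(5 + q - g\right)}{6} = -4 + \frac{5 + q - g}{6 \left(g + q\right)}$)
$t{\left(-18,17 \right)} + B{\left(-9,-9 \right)} = \frac{5 - 425 - -414}{6 \left(17 - 18\right)} + \frac{13 + 2 \left(-9\right)}{11 - 9} = \frac{5 - 425 + 414}{6 \left(-1\right)} + \frac{13 - 18}{2} = \frac{1}{6} \left(-1\right) \left(-6\right) + \frac{1}{2} \left(-5\right) = 1 - \frac{5}{2} = - \frac{3}{2}$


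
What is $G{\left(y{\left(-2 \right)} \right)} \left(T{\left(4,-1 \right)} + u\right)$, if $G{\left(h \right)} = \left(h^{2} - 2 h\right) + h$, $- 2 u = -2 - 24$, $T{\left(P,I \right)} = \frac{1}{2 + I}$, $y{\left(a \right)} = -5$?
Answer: $420$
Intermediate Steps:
$u = 13$ ($u = - \frac{-2 - 24}{2} = \left(- \frac{1}{2}\right) \left(-26\right) = 13$)
$G{\left(h \right)} = h^{2} - h$
$G{\left(y{\left(-2 \right)} \right)} \left(T{\left(4,-1 \right)} + u\right) = - 5 \left(-1 - 5\right) \left(\frac{1}{2 - 1} + 13\right) = \left(-5\right) \left(-6\right) \left(1^{-1} + 13\right) = 30 \left(1 + 13\right) = 30 \cdot 14 = 420$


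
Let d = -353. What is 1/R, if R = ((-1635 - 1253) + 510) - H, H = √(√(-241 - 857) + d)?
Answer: -1/(2378 + √(-353 + 3*I*√122)) ≈ -0.00042034 + 3.3235e-6*I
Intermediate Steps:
H = √(-353 + 3*I*√122) (H = √(√(-241 - 857) - 353) = √(√(-1098) - 353) = √(3*I*√122 - 353) = √(-353 + 3*I*√122) ≈ 0.88086 + 18.809*I)
R = -2378 - √(-353 + 3*I*√122) (R = ((-1635 - 1253) + 510) - √(-353 + 3*I*√122) = (-2888 + 510) - √(-353 + 3*I*√122) = -2378 - √(-353 + 3*I*√122) ≈ -2378.9 - 18.809*I)
1/R = 1/(-2378 - √(-353 + 3*I*√122))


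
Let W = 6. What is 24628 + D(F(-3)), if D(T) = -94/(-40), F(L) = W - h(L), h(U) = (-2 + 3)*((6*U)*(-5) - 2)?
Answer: 492607/20 ≈ 24630.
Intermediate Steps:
h(U) = -2 - 30*U (h(U) = 1*(-30*U - 2) = 1*(-2 - 30*U) = -2 - 30*U)
F(L) = 8 + 30*L (F(L) = 6 - (-2 - 30*L) = 6 + (2 + 30*L) = 8 + 30*L)
D(T) = 47/20 (D(T) = -94*(-1/40) = 47/20)
24628 + D(F(-3)) = 24628 + 47/20 = 492607/20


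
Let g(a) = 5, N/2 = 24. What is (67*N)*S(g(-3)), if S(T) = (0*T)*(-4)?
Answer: 0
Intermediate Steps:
N = 48 (N = 2*24 = 48)
S(T) = 0 (S(T) = 0*(-4) = 0)
(67*N)*S(g(-3)) = (67*48)*0 = 3216*0 = 0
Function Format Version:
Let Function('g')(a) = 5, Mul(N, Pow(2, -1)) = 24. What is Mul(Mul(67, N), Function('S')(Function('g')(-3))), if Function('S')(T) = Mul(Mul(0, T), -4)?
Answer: 0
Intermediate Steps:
N = 48 (N = Mul(2, 24) = 48)
Function('S')(T) = 0 (Function('S')(T) = Mul(0, -4) = 0)
Mul(Mul(67, N), Function('S')(Function('g')(-3))) = Mul(Mul(67, 48), 0) = Mul(3216, 0) = 0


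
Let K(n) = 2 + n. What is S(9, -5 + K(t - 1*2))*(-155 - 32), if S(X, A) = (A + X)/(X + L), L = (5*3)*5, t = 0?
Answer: -187/21 ≈ -8.9048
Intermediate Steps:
L = 75 (L = 15*5 = 75)
S(X, A) = (A + X)/(75 + X) (S(X, A) = (A + X)/(X + 75) = (A + X)/(75 + X))
S(9, -5 + K(t - 1*2))*(-155 - 32) = (((-5 + (2 + (0 - 1*2))) + 9)/(75 + 9))*(-155 - 32) = (((-5 + (2 + (0 - 2))) + 9)/84)*(-187) = (((-5 + (2 - 2)) + 9)/84)*(-187) = (((-5 + 0) + 9)/84)*(-187) = ((-5 + 9)/84)*(-187) = ((1/84)*4)*(-187) = (1/21)*(-187) = -187/21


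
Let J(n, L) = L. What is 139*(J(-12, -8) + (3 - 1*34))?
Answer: -5421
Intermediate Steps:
139*(J(-12, -8) + (3 - 1*34)) = 139*(-8 + (3 - 1*34)) = 139*(-8 + (3 - 34)) = 139*(-8 - 31) = 139*(-39) = -5421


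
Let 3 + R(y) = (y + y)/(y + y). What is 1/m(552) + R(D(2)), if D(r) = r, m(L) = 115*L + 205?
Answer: -127369/63685 ≈ -2.0000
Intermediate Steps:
m(L) = 205 + 115*L
R(y) = -2 (R(y) = -3 + (y + y)/(y + y) = -3 + (2*y)/((2*y)) = -3 + (2*y)*(1/(2*y)) = -3 + 1 = -2)
1/m(552) + R(D(2)) = 1/(205 + 115*552) - 2 = 1/(205 + 63480) - 2 = 1/63685 - 2 = -127369/63685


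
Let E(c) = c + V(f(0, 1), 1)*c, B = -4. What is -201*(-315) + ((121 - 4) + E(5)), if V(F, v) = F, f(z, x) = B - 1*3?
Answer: 63402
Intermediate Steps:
f(z, x) = -7 (f(z, x) = -4 - 1*3 = -4 - 3 = -7)
E(c) = -6*c (E(c) = c - 7*c = -6*c)
-201*(-315) + ((121 - 4) + E(5)) = -201*(-315) + ((121 - 4) - 6*5) = 63315 + (117 - 30) = 63315 + 87 = 63402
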